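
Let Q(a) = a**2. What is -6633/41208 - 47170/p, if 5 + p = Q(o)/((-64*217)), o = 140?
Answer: 303174359/41208 ≈ 7357.2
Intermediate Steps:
p = -795/124 (p = -5 + 140**2/((-64*217)) = -5 + 19600/(-13888) = -5 + 19600*(-1/13888) = -5 - 175/124 = -795/124 ≈ -6.4113)
-6633/41208 - 47170/p = -6633/41208 - 47170/(-795/124) = -6633*1/41208 - 47170*(-124/795) = -2211/13736 + 22072/3 = 303174359/41208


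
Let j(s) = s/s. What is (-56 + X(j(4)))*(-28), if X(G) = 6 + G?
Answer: 1372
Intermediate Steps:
j(s) = 1
(-56 + X(j(4)))*(-28) = (-56 + (6 + 1))*(-28) = (-56 + 7)*(-28) = -49*(-28) = 1372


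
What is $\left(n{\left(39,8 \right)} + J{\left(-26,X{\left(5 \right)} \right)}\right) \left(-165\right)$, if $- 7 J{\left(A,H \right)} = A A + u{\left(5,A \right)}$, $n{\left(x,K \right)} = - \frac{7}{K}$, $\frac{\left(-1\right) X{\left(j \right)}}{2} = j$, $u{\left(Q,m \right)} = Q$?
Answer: $\frac{907005}{56} \approx 16197.0$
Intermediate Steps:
$X{\left(j \right)} = - 2 j$
$J{\left(A,H \right)} = - \frac{5}{7} - \frac{A^{2}}{7}$ ($J{\left(A,H \right)} = - \frac{A A + 5}{7} = - \frac{A^{2} + 5}{7} = - \frac{5 + A^{2}}{7} = - \frac{5}{7} - \frac{A^{2}}{7}$)
$\left(n{\left(39,8 \right)} + J{\left(-26,X{\left(5 \right)} \right)}\right) \left(-165\right) = \left(- \frac{7}{8} - \left(\frac{5}{7} + \frac{\left(-26\right)^{2}}{7}\right)\right) \left(-165\right) = \left(\left(-7\right) \frac{1}{8} - \frac{681}{7}\right) \left(-165\right) = \left(- \frac{7}{8} - \frac{681}{7}\right) \left(-165\right) = \left(- \frac{5497}{56}\right) \left(-165\right) = \frac{907005}{56}$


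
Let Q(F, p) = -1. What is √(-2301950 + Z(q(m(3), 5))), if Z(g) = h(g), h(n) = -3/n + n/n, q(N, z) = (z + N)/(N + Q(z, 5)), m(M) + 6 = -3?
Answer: I*√9207826/2 ≈ 1517.2*I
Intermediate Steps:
m(M) = -9 (m(M) = -6 - 3 = -9)
q(N, z) = (N + z)/(-1 + N) (q(N, z) = (z + N)/(N - 1) = (N + z)/(-1 + N))
h(n) = 1 - 3/n (h(n) = -3/n + 1 = 1 - 3/n)
Z(g) = (-3 + g)/g
√(-2301950 + Z(q(m(3), 5))) = √(-2301950 + (-3 + (-9 + 5)/(-1 - 9))/(((-9 + 5)/(-1 - 9)))) = √(-2301950 + (-3 - 4/(-10))/((-4/(-10)))) = √(-2301950 + (-3 - ⅒*(-4))/((-⅒*(-4)))) = √(-2301950 + (-3 + ⅖)/(⅖)) = √(-2301950 + (5/2)*(-13/5)) = √(-2301950 - 13/2) = √(-4603913/2) = I*√9207826/2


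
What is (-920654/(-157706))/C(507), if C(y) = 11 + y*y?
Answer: 460327/20269952180 ≈ 2.2710e-5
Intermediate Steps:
C(y) = 11 + y**2
(-920654/(-157706))/C(507) = (-920654/(-157706))/(11 + 507**2) = (-920654*(-1/157706))/(11 + 257049) = (460327/78853)/257060 = (460327/78853)*(1/257060) = 460327/20269952180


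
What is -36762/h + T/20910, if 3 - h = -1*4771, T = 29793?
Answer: -9491843/1512490 ≈ -6.2756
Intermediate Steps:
h = 4774 (h = 3 - (-1)*4771 = 3 - 1*(-4771) = 3 + 4771 = 4774)
-36762/h + T/20910 = -36762/4774 + 29793/20910 = -36762*1/4774 + 29793*(1/20910) = -1671/217 + 9931/6970 = -9491843/1512490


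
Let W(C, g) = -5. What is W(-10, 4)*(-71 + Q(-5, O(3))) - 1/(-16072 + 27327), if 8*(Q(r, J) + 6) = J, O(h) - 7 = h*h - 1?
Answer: 33821267/90040 ≈ 375.63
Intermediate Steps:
O(h) = 6 + h² (O(h) = 7 + (h*h - 1) = 7 + (h² - 1) = 7 + (-1 + h²) = 6 + h²)
Q(r, J) = -6 + J/8
W(-10, 4)*(-71 + Q(-5, O(3))) - 1/(-16072 + 27327) = -5*(-71 + (-6 + (6 + 3²)/8)) - 1/(-16072 + 27327) = -5*(-71 + (-6 + (6 + 9)/8)) - 1/11255 = -5*(-71 + (-6 + (⅛)*15)) - 1*1/11255 = -5*(-71 + (-6 + 15/8)) - 1/11255 = -5*(-71 - 33/8) - 1/11255 = -5*(-601/8) - 1/11255 = 3005/8 - 1/11255 = 33821267/90040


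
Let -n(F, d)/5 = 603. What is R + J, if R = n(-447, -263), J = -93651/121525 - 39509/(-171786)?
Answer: -62953311954211/20876293650 ≈ -3015.5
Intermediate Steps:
n(F, d) = -3015 (n(F, d) = -5*603 = -3015)
J = -11286599461/20876293650 (J = -93651*1/121525 - 39509*(-1/171786) = -93651/121525 + 39509/171786 = -11286599461/20876293650 ≈ -0.54064)
R = -3015
R + J = -3015 - 11286599461/20876293650 = -62953311954211/20876293650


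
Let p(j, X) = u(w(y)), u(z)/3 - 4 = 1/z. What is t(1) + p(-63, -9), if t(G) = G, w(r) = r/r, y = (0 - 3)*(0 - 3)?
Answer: 16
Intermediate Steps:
y = 9 (y = -3*(-3) = 9)
w(r) = 1
u(z) = 12 + 3/z
p(j, X) = 15 (p(j, X) = 12 + 3/1 = 12 + 3*1 = 12 + 3 = 15)
t(1) + p(-63, -9) = 1 + 15 = 16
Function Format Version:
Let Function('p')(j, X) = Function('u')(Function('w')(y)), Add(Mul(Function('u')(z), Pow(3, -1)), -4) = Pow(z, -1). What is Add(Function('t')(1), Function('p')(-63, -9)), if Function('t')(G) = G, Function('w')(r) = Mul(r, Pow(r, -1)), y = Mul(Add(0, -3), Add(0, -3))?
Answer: 16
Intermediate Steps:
y = 9 (y = Mul(-3, -3) = 9)
Function('w')(r) = 1
Function('u')(z) = Add(12, Mul(3, Pow(z, -1)))
Function('p')(j, X) = 15 (Function('p')(j, X) = Add(12, Mul(3, Pow(1, -1))) = Add(12, Mul(3, 1)) = Add(12, 3) = 15)
Add(Function('t')(1), Function('p')(-63, -9)) = Add(1, 15) = 16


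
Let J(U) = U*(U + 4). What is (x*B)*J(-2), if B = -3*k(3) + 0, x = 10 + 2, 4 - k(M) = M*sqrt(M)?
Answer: 576 - 432*sqrt(3) ≈ -172.25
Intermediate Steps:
k(M) = 4 - M**(3/2) (k(M) = 4 - M*sqrt(M) = 4 - M**(3/2))
x = 12
B = -12 + 9*sqrt(3) (B = -3*(4 - 3**(3/2)) + 0 = -3*(4 - 3*sqrt(3)) + 0 = (-12 + 9*sqrt(3)) + 0 = -12 + 9*sqrt(3) ≈ 3.5885)
J(U) = U*(4 + U)
(x*B)*J(-2) = (12*(-12 + 9*sqrt(3)))*(-2*(4 - 2)) = (-144 + 108*sqrt(3))*(-2*2) = (-144 + 108*sqrt(3))*(-4) = 576 - 432*sqrt(3)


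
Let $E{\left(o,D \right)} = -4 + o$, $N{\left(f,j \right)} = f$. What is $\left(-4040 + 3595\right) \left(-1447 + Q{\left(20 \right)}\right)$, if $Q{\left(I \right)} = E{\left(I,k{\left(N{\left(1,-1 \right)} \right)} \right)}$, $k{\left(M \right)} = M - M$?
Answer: $636795$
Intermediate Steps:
$k{\left(M \right)} = 0$
$Q{\left(I \right)} = -4 + I$
$\left(-4040 + 3595\right) \left(-1447 + Q{\left(20 \right)}\right) = \left(-4040 + 3595\right) \left(-1447 + \left(-4 + 20\right)\right) = - 445 \left(-1447 + 16\right) = \left(-445\right) \left(-1431\right) = 636795$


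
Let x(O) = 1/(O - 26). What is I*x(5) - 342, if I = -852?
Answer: -2110/7 ≈ -301.43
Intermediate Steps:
x(O) = 1/(-26 + O)
I*x(5) - 342 = -852/(-26 + 5) - 342 = -852/(-21) - 342 = -852*(-1/21) - 342 = 284/7 - 342 = -2110/7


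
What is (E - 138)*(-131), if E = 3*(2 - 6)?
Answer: 19650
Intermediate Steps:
E = -12 (E = 3*(-4) = -12)
(E - 138)*(-131) = (-12 - 138)*(-131) = -150*(-131) = 19650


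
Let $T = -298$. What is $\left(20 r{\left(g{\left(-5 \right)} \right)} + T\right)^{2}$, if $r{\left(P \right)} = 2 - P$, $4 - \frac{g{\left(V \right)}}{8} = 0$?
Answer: $806404$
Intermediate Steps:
$g{\left(V \right)} = 32$ ($g{\left(V \right)} = 32 - 0 = 32 + 0 = 32$)
$\left(20 r{\left(g{\left(-5 \right)} \right)} + T\right)^{2} = \left(20 \left(2 - 32\right) - 298\right)^{2} = \left(20 \left(-30\right) - 298\right)^{2} = \left(-600 - 298\right)^{2} = \left(-898\right)^{2} = 806404$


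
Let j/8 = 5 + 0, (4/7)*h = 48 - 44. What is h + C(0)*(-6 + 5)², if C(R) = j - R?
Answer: 47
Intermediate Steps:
h = 7 (h = 7*(48 - 44)/4 = (7/4)*4 = 7)
j = 40 (j = 8*(5 + 0) = 8*5 = 40)
C(R) = 40 - R
h + C(0)*(-6 + 5)² = 7 + (40 - 1*0)*(-6 + 5)² = 7 + (40 + 0)*(-1)² = 7 + 40*1 = 7 + 40 = 47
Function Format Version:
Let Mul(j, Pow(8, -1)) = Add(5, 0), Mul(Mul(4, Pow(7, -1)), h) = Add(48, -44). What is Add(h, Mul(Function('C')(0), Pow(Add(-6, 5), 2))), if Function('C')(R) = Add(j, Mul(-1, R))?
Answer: 47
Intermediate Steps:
h = 7 (h = Mul(Rational(7, 4), Add(48, -44)) = Mul(Rational(7, 4), 4) = 7)
j = 40 (j = Mul(8, Add(5, 0)) = Mul(8, 5) = 40)
Function('C')(R) = Add(40, Mul(-1, R))
Add(h, Mul(Function('C')(0), Pow(Add(-6, 5), 2))) = Add(7, Mul(Add(40, Mul(-1, 0)), Pow(Add(-6, 5), 2))) = Add(7, Mul(Add(40, 0), Pow(-1, 2))) = Add(7, Mul(40, 1)) = Add(7, 40) = 47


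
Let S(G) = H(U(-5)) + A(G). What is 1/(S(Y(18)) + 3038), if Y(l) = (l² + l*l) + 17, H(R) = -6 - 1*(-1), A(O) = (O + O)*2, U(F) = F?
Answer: 1/5693 ≈ 0.00017565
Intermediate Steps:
A(O) = 4*O (A(O) = (2*O)*2 = 4*O)
H(R) = -5 (H(R) = -6 + 1 = -5)
Y(l) = 17 + 2*l² (Y(l) = (l² + l²) + 17 = 2*l² + 17 = 17 + 2*l²)
S(G) = -5 + 4*G
1/(S(Y(18)) + 3038) = 1/((-5 + 4*(17 + 2*18²)) + 3038) = 1/((-5 + 4*(17 + 2*324)) + 3038) = 1/((-5 + 4*(17 + 648)) + 3038) = 1/((-5 + 4*665) + 3038) = 1/((-5 + 2660) + 3038) = 1/(2655 + 3038) = 1/5693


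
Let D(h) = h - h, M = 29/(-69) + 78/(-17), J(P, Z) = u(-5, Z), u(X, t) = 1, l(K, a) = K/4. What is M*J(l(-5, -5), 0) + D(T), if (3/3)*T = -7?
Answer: -5875/1173 ≈ -5.0085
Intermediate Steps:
T = -7
l(K, a) = K/4 (l(K, a) = K*(¼) = K/4)
J(P, Z) = 1
M = -5875/1173 (M = 29*(-1/69) + 78*(-1/17) = -29/69 - 78/17 = -5875/1173 ≈ -5.0085)
D(h) = 0
M*J(l(-5, -5), 0) + D(T) = -5875/1173*1 + 0 = -5875/1173 + 0 = -5875/1173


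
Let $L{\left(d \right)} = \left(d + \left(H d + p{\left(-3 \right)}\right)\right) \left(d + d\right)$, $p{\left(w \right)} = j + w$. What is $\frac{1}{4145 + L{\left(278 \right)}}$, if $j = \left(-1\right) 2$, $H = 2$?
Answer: $\frac{1}{465069} \approx 2.1502 \cdot 10^{-6}$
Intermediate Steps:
$j = -2$
$p{\left(w \right)} = -2 + w$
$L{\left(d \right)} = 2 d \left(-5 + 3 d\right)$ ($L{\left(d \right)} = \left(d + \left(2 d - 5\right)\right) \left(d + d\right) = \left(d + \left(2 d - 5\right)\right) 2 d = \left(d + \left(-5 + 2 d\right)\right) 2 d = \left(-5 + 3 d\right) 2 d = 2 d \left(-5 + 3 d\right)$)
$\frac{1}{4145 + L{\left(278 \right)}} = \frac{1}{4145 + 2 \cdot 278 \left(-5 + 3 \cdot 278\right)} = \frac{1}{4145 + 2 \cdot 278 \left(-5 + 834\right)} = \frac{1}{4145 + 2 \cdot 278 \cdot 829} = \frac{1}{4145 + 460924} = \frac{1}{465069}$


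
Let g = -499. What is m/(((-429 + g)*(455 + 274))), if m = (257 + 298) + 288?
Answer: -281/225504 ≈ -0.0012461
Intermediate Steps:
m = 843 (m = 555 + 288 = 843)
m/(((-429 + g)*(455 + 274))) = 843/(((-429 - 499)*(455 + 274))) = 843/((-928*729)) = 843/(-676512) = 843*(-1/676512) = -281/225504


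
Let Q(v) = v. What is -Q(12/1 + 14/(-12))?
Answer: -65/6 ≈ -10.833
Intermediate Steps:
-Q(12/1 + 14/(-12)) = -(12/1 + 14/(-12)) = -(12*1 + 14*(-1/12)) = -(12 - 7/6) = -1*65/6 = -65/6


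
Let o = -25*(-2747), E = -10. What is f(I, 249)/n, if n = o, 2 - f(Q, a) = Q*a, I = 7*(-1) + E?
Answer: 847/13735 ≈ 0.061667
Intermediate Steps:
I = -17 (I = 7*(-1) - 10 = -7 - 10 = -17)
o = 68675
f(Q, a) = 2 - Q*a
n = 68675
f(I, 249)/n = (2 - 1*(-17)*249)/68675 = (2 + 4233)*(1/68675) = 4235*(1/68675) = 847/13735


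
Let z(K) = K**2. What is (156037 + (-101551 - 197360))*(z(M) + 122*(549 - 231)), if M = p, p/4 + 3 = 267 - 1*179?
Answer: -22059174104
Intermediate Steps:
p = 340 (p = -12 + 4*(267 - 1*179) = -12 + 4*(267 - 179) = -12 + 4*88 = -12 + 352 = 340)
M = 340
(156037 + (-101551 - 197360))*(z(M) + 122*(549 - 231)) = (156037 + (-101551 - 197360))*(340**2 + 122*(549 - 231)) = (156037 - 298911)*(115600 + 122*318) = -142874*(115600 + 38796) = -142874*154396 = -22059174104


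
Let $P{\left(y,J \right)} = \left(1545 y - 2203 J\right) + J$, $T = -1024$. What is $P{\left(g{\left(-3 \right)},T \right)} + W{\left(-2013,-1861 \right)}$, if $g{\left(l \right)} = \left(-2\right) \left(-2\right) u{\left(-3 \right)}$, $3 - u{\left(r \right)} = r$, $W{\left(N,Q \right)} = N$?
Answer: $2289915$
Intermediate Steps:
$u{\left(r \right)} = 3 - r$
$g{\left(l \right)} = 24$ ($g{\left(l \right)} = \left(-2\right) \left(-2\right) \left(3 - -3\right) = 4 \left(3 + 3\right) = 4 \cdot 6 = 24$)
$P{\left(y,J \right)} = - 2202 J + 1545 y$ ($P{\left(y,J \right)} = \left(- 2203 J + 1545 y\right) + J = - 2202 J + 1545 y$)
$P{\left(g{\left(-3 \right)},T \right)} + W{\left(-2013,-1861 \right)} = \left(\left(-2202\right) \left(-1024\right) + 1545 \cdot 24\right) - 2013 = \left(2254848 + 37080\right) - 2013 = 2291928 - 2013 = 2289915$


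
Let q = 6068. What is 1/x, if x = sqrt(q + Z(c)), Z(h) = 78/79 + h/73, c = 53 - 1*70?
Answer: sqrt(22426265541)/11666169 ≈ 0.012837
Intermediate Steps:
c = -17 (c = 53 - 70 = -17)
Z(h) = 78/79 + h/73 (Z(h) = 78*(1/79) + h*(1/73) = 78/79 + h/73)
x = 3*sqrt(22426265541)/5767 (x = sqrt(6068 + (78/79 + (1/73)*(-17))) = sqrt(6068 + (78/79 - 17/73)) = sqrt(6068 + 4351/5767) = sqrt(34998507/5767) = 3*sqrt(22426265541)/5767 ≈ 77.902)
1/x = 1/(3*sqrt(22426265541)/5767) = sqrt(22426265541)/11666169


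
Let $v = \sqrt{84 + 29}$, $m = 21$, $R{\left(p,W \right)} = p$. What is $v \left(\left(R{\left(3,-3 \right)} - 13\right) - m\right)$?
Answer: $- 31 \sqrt{113} \approx -329.53$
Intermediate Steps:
$v = \sqrt{113} \approx 10.63$
$v \left(\left(R{\left(3,-3 \right)} - 13\right) - m\right) = \sqrt{113} \left(\left(3 - 13\right) - 21\right) = \sqrt{113} \left(-10 - 21\right) = \sqrt{113} \left(-31\right) = - 31 \sqrt{113}$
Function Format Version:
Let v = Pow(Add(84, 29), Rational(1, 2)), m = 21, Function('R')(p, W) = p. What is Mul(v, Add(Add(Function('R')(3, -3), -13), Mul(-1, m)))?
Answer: Mul(-31, Pow(113, Rational(1, 2))) ≈ -329.53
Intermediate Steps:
v = Pow(113, Rational(1, 2)) ≈ 10.630
Mul(v, Add(Add(Function('R')(3, -3), -13), Mul(-1, m))) = Mul(Pow(113, Rational(1, 2)), Add(Add(3, -13), Mul(-1, 21))) = Mul(Pow(113, Rational(1, 2)), Add(-10, -21)) = Mul(Pow(113, Rational(1, 2)), -31) = Mul(-31, Pow(113, Rational(1, 2)))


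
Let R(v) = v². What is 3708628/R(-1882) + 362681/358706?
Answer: 653723913403/317627347586 ≈ 2.0581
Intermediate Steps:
3708628/R(-1882) + 362681/358706 = 3708628/((-1882)²) + 362681/358706 = 3708628/3541924 + 362681*(1/358706) = 3708628*(1/3541924) + 362681/358706 = 927157/885481 + 362681/358706 = 653723913403/317627347586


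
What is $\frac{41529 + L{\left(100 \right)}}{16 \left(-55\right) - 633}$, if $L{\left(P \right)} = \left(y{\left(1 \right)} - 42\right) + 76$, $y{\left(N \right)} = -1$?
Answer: $- \frac{41562}{1513} \approx -27.47$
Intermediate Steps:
$L{\left(P \right)} = 33$ ($L{\left(P \right)} = \left(-1 - 42\right) + 76 = -43 + 76 = 33$)
$\frac{41529 + L{\left(100 \right)}}{16 \left(-55\right) - 633} = \frac{41529 + 33}{16 \left(-55\right) - 633} = \frac{41562}{-880 - 633} = \frac{41562}{-1513} = 41562 \left(- \frac{1}{1513}\right) = - \frac{41562}{1513}$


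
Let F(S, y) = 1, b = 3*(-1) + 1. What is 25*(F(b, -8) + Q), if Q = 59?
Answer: 1500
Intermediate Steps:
b = -2 (b = -3 + 1 = -2)
25*(F(b, -8) + Q) = 25*(1 + 59) = 25*60 = 1500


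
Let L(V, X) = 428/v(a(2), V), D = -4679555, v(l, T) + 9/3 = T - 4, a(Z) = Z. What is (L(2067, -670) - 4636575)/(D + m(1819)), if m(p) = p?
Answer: 1193918009/1204517020 ≈ 0.99120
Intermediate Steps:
v(l, T) = -7 + T (v(l, T) = -3 + (T - 4) = -3 + (-4 + T) = -7 + T)
L(V, X) = 428/(-7 + V)
(L(2067, -670) - 4636575)/(D + m(1819)) = (428/(-7 + 2067) - 4636575)/(-4679555 + 1819) = (428/2060 - 4636575)/(-4677736) = (428*(1/2060) - 4636575)*(-1/4677736) = (107/515 - 4636575)*(-1/4677736) = -2387836018/515*(-1/4677736) = 1193918009/1204517020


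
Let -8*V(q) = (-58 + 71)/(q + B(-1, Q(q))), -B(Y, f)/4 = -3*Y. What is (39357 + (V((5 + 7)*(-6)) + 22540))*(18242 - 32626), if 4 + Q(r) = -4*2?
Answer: -37393722503/42 ≈ -8.9033e+8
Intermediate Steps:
Q(r) = -12 (Q(r) = -4 - 4*2 = -4 - 8 = -12)
B(Y, f) = 12*Y (B(Y, f) = -(-12)*Y = 12*Y)
V(q) = -13/(8*(-12 + q)) (V(q) = -(-58 + 71)/(8*(q + 12*(-1))) = -13/(8*(q - 12)) = -13/(8*(-12 + q)))
(39357 + (V((5 + 7)*(-6)) + 22540))*(18242 - 32626) = (39357 + (-13/(-96 + 8*((5 + 7)*(-6))) + 22540))*(18242 - 32626) = (39357 + (-13/(-96 + 8*(12*(-6))) + 22540))*(-14384) = (39357 + (-13/(-96 + 8*(-72)) + 22540))*(-14384) = (39357 + (-13/(-96 - 576) + 22540))*(-14384) = (39357 + (-13/(-672) + 22540))*(-14384) = (39357 + (-13*(-1/672) + 22540))*(-14384) = (39357 + (13/672 + 22540))*(-14384) = (39357 + 15146893/672)*(-14384) = (41594797/672)*(-14384) = -37393722503/42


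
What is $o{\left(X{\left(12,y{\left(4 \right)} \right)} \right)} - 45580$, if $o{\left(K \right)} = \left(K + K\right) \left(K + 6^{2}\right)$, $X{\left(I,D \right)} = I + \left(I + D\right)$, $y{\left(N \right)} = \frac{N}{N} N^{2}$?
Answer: $-39500$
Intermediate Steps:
$y{\left(N \right)} = N^{2}$ ($y{\left(N \right)} = 1 N^{2} = N^{2}$)
$X{\left(I,D \right)} = D + 2 I$ ($X{\left(I,D \right)} = I + \left(D + I\right) = D + 2 I$)
$o{\left(K \right)} = 2 K \left(36 + K\right)$ ($o{\left(K \right)} = 2 K \left(K + 36\right) = 2 K \left(36 + K\right)$)
$o{\left(X{\left(12,y{\left(4 \right)} \right)} \right)} - 45580 = 2 \left(4^{2} + 2 \cdot 12\right) \left(36 + \left(4^{2} + 2 \cdot 12\right)\right) - 45580 = 2 \left(16 + 24\right) \left(36 + \left(16 + 24\right)\right) - 45580 = 2 \cdot 40 \left(36 + 40\right) - 45580 = 2 \cdot 40 \cdot 76 - 45580 = 6080 - 45580 = -39500$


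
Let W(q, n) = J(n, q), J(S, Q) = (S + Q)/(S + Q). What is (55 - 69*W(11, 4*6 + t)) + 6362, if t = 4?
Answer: 6348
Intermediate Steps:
J(S, Q) = 1 (J(S, Q) = (Q + S)/(Q + S) = 1)
W(q, n) = 1
(55 - 69*W(11, 4*6 + t)) + 6362 = (55 - 69*1) + 6362 = (55 - 69) + 6362 = -14 + 6362 = 6348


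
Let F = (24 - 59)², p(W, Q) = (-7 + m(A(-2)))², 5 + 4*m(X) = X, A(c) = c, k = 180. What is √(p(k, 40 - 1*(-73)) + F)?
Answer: 35*√17/4 ≈ 36.077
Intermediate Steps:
m(X) = -5/4 + X/4
p(W, Q) = 1225/16 (p(W, Q) = (-7 + (-5/4 + (¼)*(-2)))² = (-7 + (-5/4 - ½))² = (-7 - 7/4)² = (-35/4)² = 1225/16)
F = 1225 (F = (-35)² = 1225)
√(p(k, 40 - 1*(-73)) + F) = √(1225/16 + 1225) = √(20825/16) = 35*√17/4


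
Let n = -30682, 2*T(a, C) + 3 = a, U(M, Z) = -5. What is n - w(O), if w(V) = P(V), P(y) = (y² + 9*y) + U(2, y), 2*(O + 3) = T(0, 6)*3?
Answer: -490517/16 ≈ -30657.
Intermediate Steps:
T(a, C) = -3/2 + a/2
O = -21/4 (O = -3 + ((-3/2 + (½)*0)*3)/2 = -3 + ((-3/2 + 0)*3)/2 = -3 + (-3/2*3)/2 = -3 + (½)*(-9/2) = -3 - 9/4 = -21/4 ≈ -5.2500)
P(y) = -5 + y² + 9*y (P(y) = (y² + 9*y) - 5 = -5 + y² + 9*y)
w(V) = -5 + V² + 9*V
n - w(O) = -30682 - (-5 + (-21/4)² + 9*(-21/4)) = -30682 - (-5 + 441/16 - 189/4) = -30682 - 1*(-395/16) = -30682 + 395/16 = -490517/16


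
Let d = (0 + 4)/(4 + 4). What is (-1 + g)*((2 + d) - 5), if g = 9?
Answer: -20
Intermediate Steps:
d = ½ (d = 4/8 = 4*(⅛) = ½ ≈ 0.50000)
(-1 + g)*((2 + d) - 5) = (-1 + 9)*((2 + ½) - 5) = 8*(5/2 - 5) = 8*(-5/2) = -20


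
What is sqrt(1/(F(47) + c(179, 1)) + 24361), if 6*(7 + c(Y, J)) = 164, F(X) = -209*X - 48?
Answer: sqrt(1329685348843)/7388 ≈ 156.08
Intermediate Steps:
F(X) = -48 - 209*X
c(Y, J) = 61/3 (c(Y, J) = -7 + (1/6)*164 = -7 + 82/3 = 61/3)
sqrt(1/(F(47) + c(179, 1)) + 24361) = sqrt(1/((-48 - 209*47) + 61/3) + 24361) = sqrt(1/((-48 - 9823) + 61/3) + 24361) = sqrt(1/(-9871 + 61/3) + 24361) = sqrt(1/(-29552/3) + 24361) = sqrt(-3/29552 + 24361) = sqrt(719916269/29552) = sqrt(1329685348843)/7388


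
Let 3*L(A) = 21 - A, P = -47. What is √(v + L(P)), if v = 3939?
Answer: √35655/3 ≈ 62.942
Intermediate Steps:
L(A) = 7 - A/3 (L(A) = (21 - A)/3 = 7 - A/3)
√(v + L(P)) = √(3939 + (7 - ⅓*(-47))) = √(3939 + (7 + 47/3)) = √(3939 + 68/3) = √(11885/3) = √35655/3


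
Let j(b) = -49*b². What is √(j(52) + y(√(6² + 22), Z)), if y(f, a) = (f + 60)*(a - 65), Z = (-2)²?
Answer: √(-136156 - 61*√58) ≈ 369.62*I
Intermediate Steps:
Z = 4
y(f, a) = (-65 + a)*(60 + f) (y(f, a) = (60 + f)*(-65 + a) = (-65 + a)*(60 + f))
√(j(52) + y(√(6² + 22), Z)) = √(-49*52² + (-3900 - 65*√(6² + 22) + 60*4 + 4*√(6² + 22))) = √(-49*2704 + (-3900 - 65*√(36 + 22) + 240 + 4*√(36 + 22))) = √(-132496 + (-3900 - 65*√58 + 240 + 4*√58)) = √(-132496 + (-3660 - 61*√58)) = √(-136156 - 61*√58)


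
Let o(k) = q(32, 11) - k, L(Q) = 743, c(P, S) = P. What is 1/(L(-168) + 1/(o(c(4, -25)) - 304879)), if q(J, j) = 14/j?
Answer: 3353699/2491798346 ≈ 0.0013459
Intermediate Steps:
o(k) = 14/11 - k
1/(L(-168) + 1/(o(c(4, -25)) - 304879)) = 1/(743 + 1/((14/11 - 1*4) - 304879)) = 1/(743 + 1/((14/11 - 4) - 304879)) = 1/(743 + 1/(-30/11 - 304879)) = 1/(743 + 1/(-3353699/11)) = 1/(743 - 11/3353699) = 1/(2491798346/3353699) = 3353699/2491798346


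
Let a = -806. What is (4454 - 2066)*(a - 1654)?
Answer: -5874480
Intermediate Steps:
(4454 - 2066)*(a - 1654) = (4454 - 2066)*(-806 - 1654) = 2388*(-2460) = -5874480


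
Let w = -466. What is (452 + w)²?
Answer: 196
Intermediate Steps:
(452 + w)² = (452 - 466)² = (-14)² = 196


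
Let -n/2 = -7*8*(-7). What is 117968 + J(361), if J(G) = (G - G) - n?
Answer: 118752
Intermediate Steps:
n = -784 (n = -2*(-7*8)*(-7) = -(-112)*(-7) = -2*392 = -784)
J(G) = 784 (J(G) = (G - G) - 1*(-784) = 0 + 784 = 784)
117968 + J(361) = 117968 + 784 = 118752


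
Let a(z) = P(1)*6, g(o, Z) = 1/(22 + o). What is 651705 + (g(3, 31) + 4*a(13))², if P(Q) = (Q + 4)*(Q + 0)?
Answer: 416321626/625 ≈ 6.6612e+5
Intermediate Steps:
P(Q) = Q*(4 + Q) (P(Q) = (4 + Q)*Q = Q*(4 + Q))
a(z) = 30 (a(z) = (1*(4 + 1))*6 = (1*5)*6 = 5*6 = 30)
651705 + (g(3, 31) + 4*a(13))² = 651705 + (1/(22 + 3) + 4*30)² = 651705 + (1/25 + 120)² = 651705 + (3001/25)² = 651705 + 9006001/625 = 416321626/625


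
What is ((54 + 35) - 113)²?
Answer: 576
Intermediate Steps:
((54 + 35) - 113)² = (89 - 113)² = (-24)² = 576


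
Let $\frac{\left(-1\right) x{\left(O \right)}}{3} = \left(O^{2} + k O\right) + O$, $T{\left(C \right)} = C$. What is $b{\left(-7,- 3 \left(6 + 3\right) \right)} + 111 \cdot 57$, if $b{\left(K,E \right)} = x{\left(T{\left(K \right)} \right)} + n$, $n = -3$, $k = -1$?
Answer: $6177$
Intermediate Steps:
$x{\left(O \right)} = - 3 O^{2}$ ($x{\left(O \right)} = - 3 \left(\left(O^{2} - O\right) + O\right) = - 3 O^{2}$)
$b{\left(K,E \right)} = -3 - 3 K^{2}$ ($b{\left(K,E \right)} = - 3 K^{2} - 3 = -3 - 3 K^{2}$)
$b{\left(-7,- 3 \left(6 + 3\right) \right)} + 111 \cdot 57 = \left(-3 - 3 \left(-7\right)^{2}\right) + 111 \cdot 57 = \left(-3 - 147\right) + 6327 = -150 + 6327 = 6177$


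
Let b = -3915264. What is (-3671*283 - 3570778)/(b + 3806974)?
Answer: 4609671/108290 ≈ 42.568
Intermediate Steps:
(-3671*283 - 3570778)/(b + 3806974) = (-3671*283 - 3570778)/(-3915264 + 3806974) = (-1038893 - 3570778)/(-108290) = -4609671*(-1/108290) = 4609671/108290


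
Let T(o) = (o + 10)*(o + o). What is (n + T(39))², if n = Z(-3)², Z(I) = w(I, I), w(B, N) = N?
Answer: 14676561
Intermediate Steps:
Z(I) = I
T(o) = 2*o*(10 + o) (T(o) = (10 + o)*(2*o) = 2*o*(10 + o))
n = 9 (n = (-3)² = 9)
(n + T(39))² = (9 + 2*39*(10 + 39))² = (9 + 2*39*49)² = (9 + 3822)² = 3831² = 14676561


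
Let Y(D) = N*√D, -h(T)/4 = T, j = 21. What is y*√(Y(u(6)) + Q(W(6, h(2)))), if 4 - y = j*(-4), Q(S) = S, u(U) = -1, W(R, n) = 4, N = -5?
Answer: 88*√(4 - 5*I) ≈ 200.7 - 96.462*I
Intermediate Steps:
h(T) = -4*T
Y(D) = -5*√D
y = 88 (y = 4 - 21*(-4) = 4 - 1*(-84) = 4 + 84 = 88)
y*√(Y(u(6)) + Q(W(6, h(2)))) = 88*√(-5*I + 4) = 88*√(4 - 5*I)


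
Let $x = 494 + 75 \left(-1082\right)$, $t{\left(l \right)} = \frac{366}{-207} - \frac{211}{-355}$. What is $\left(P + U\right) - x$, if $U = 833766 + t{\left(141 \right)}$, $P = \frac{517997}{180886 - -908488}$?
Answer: $\frac{24400615649771501}{26684216130} \approx 9.1442 \cdot 10^{5}$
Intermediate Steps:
$P = \frac{517997}{1089374}$ ($P = \frac{517997}{180886 + 908488} = \frac{517997}{1089374} \approx 0.4755$)
$t{\left(l \right)} = - \frac{28751}{24495}$ ($t{\left(l \right)} = 366 \left(- \frac{1}{207}\right) - - \frac{211}{355} = - \frac{122}{69} + \frac{211}{355} = - \frac{28751}{24495}$)
$x = -80656$ ($x = 494 - 81150 = -80656$)
$U = \frac{20423069419}{24495}$ ($U = 833766 - \frac{28751}{24495} = \frac{20423069419}{24495} \approx 8.3377 \cdot 10^{5}$)
$\left(P + U\right) - x = \left(\frac{517997}{1089374} + \frac{20423069419}{24495}\right) - -80656 = \frac{22248373513590221}{26684216130} + 80656 = \frac{24400615649771501}{26684216130}$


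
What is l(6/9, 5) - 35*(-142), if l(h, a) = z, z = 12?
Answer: 4982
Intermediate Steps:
l(h, a) = 12
l(6/9, 5) - 35*(-142) = 12 - 35*(-142) = 12 + 4970 = 4982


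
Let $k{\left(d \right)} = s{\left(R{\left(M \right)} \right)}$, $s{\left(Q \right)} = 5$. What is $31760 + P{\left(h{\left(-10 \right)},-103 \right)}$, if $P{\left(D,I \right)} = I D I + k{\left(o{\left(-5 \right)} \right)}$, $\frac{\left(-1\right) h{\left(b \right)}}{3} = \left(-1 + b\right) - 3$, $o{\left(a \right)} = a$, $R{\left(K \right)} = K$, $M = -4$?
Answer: $477343$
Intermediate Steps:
$k{\left(d \right)} = 5$
$h{\left(b \right)} = 12 - 3 b$ ($h{\left(b \right)} = - 3 \left(\left(-1 + b\right) - 3\right) = - 3 \left(-4 + b\right) = 12 - 3 b$)
$P{\left(D,I \right)} = 5 + D I^{2}$ ($P{\left(D,I \right)} = I D I + 5 = D I I + 5 = D I^{2} + 5 = 5 + D I^{2}$)
$31760 + P{\left(h{\left(-10 \right)},-103 \right)} = 31760 + \left(5 + \left(12 - -30\right) \left(-103\right)^{2}\right) = 31760 + \left(5 + \left(12 + 30\right) 10609\right) = 31760 + \left(5 + 42 \cdot 10609\right) = 31760 + \left(5 + 445578\right) = 31760 + 445583 = 477343$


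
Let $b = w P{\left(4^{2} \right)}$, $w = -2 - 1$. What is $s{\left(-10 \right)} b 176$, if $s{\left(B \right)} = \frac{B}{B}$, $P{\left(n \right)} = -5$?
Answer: $2640$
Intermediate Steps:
$w = -3$ ($w = -2 - 1 = -3$)
$s{\left(B \right)} = 1$
$b = 15$ ($b = \left(-3\right) \left(-5\right) = 15$)
$s{\left(-10 \right)} b 176 = 1 \cdot 15 \cdot 176 = 15 \cdot 176 = 2640$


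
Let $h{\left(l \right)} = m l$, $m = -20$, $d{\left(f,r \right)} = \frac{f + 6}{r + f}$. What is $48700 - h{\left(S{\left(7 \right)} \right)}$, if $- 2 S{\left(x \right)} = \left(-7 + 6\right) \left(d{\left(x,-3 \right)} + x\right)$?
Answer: $\frac{97605}{2} \approx 48803.0$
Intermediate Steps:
$d{\left(f,r \right)} = \frac{6 + f}{f + r}$
$S{\left(x \right)} = \frac{x}{2} + \frac{6 + x}{2 \left(-3 + x\right)}$ ($S{\left(x \right)} = - \frac{\left(-7 + 6\right) \left(\frac{6 + x}{x - 3} + x\right)}{2} = - \frac{\left(-1\right) \left(\frac{6 + x}{-3 + x} + x\right)}{2} = - \frac{\left(-1\right) \left(x + \frac{6 + x}{-3 + x}\right)}{2} = - \frac{- x - \frac{6 + x}{-3 + x}}{2} = \frac{x}{2} + \frac{6 + x}{2 \left(-3 + x\right)}$)
$h{\left(l \right)} = - 20 l$
$48700 - h{\left(S{\left(7 \right)} \right)} = 48700 - - 20 \frac{6 + 7 + 7 \left(-3 + 7\right)}{2 \left(-3 + 7\right)} = 48700 - - 20 \frac{6 + 7 + 7 \cdot 4}{2 \cdot 4} = 48700 - - 20 \cdot \frac{1}{2} \cdot \frac{1}{4} \left(6 + 7 + 28\right) = 48700 - - 20 \cdot \frac{1}{2} \cdot \frac{1}{4} \cdot 41 = 48700 - \left(-20\right) \frac{41}{8} = 48700 - - \frac{205}{2} = 48700 + \frac{205}{2} = \frac{97605}{2}$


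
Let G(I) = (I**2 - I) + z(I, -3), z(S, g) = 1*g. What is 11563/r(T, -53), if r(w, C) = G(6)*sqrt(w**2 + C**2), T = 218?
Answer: 11563*sqrt(50333)/1358991 ≈ 1.9089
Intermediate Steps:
z(S, g) = g
G(I) = -3 + I**2 - I (G(I) = (I**2 - I) - 3 = -3 + I**2 - I)
r(w, C) = 27*sqrt(C**2 + w**2) (r(w, C) = (-3 + 6**2 - 1*6)*sqrt(w**2 + C**2) = (-3 + 36 - 6)*sqrt(C**2 + w**2) = 27*sqrt(C**2 + w**2))
11563/r(T, -53) = 11563/((27*sqrt((-53)**2 + 218**2))) = 11563/((27*sqrt(2809 + 47524))) = 11563/((27*sqrt(50333))) = 11563*(sqrt(50333)/1358991) = 11563*sqrt(50333)/1358991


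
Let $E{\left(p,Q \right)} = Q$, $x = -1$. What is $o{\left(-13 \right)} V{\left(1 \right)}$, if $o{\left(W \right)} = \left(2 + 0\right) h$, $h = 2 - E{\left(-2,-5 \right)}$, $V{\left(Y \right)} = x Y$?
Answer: $-14$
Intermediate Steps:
$V{\left(Y \right)} = - Y$
$h = 7$ ($h = 2 - -5 = 2 + 5 = 7$)
$o{\left(W \right)} = 14$ ($o{\left(W \right)} = \left(2 + 0\right) 7 = 2 \cdot 7 = 14$)
$o{\left(-13 \right)} V{\left(1 \right)} = 14 \left(\left(-1\right) 1\right) = 14 \left(-1\right) = -14$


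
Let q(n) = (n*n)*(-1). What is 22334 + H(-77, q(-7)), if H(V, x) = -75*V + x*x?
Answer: 30510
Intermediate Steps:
q(n) = -n² (q(n) = n²*(-1) = -n²)
H(V, x) = x² - 75*V (H(V, x) = -75*V + x² = x² - 75*V)
22334 + H(-77, q(-7)) = 22334 + ((-1*(-7)²)² - 75*(-77)) = 22334 + ((-1*49)² + 5775) = 22334 + ((-49)² + 5775) = 22334 + (2401 + 5775) = 22334 + 8176 = 30510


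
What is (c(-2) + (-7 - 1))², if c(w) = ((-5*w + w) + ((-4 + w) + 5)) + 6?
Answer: 25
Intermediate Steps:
c(w) = 7 - 3*w (c(w) = (-4*w + (1 + w)) + 6 = (1 - 3*w) + 6 = 7 - 3*w)
(c(-2) + (-7 - 1))² = ((7 - 3*(-2)) + (-7 - 1))² = ((7 + 6) - 8)² = (13 - 8)² = 5² = 25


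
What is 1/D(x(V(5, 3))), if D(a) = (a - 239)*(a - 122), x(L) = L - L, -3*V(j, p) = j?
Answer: 1/29158 ≈ 3.4296e-5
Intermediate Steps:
V(j, p) = -j/3
x(L) = 0
D(a) = (-239 + a)*(-122 + a)
1/D(x(V(5, 3))) = 1/(29158 + 0² - 361*0) = 1/(29158 + 0 + 0) = 1/29158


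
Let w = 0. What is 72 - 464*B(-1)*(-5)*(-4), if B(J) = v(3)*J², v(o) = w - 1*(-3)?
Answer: -27768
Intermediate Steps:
v(o) = 3 (v(o) = 0 - 1*(-3) = 0 + 3 = 3)
B(J) = 3*J²
72 - 464*B(-1)*(-5)*(-4) = 72 - 464*(3*(-1)²)*(-5)*(-4) = 72 - 464*(3*1)*(-5)*(-4) = 72 - 464*3*(-5)*(-4) = 72 - (-6960)*(-4) = 72 - 464*60 = 72 - 27840 = -27768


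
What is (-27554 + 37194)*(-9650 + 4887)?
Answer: -45915320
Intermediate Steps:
(-27554 + 37194)*(-9650 + 4887) = 9640*(-4763) = -45915320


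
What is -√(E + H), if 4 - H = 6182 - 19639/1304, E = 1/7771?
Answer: -13*I*√936160244644486/5066692 ≈ -78.504*I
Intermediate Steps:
E = 1/7771 ≈ 0.00012868
H = -8036473/1304 (H = 4 - (6182 - 19639/1304) = 4 - 1*8041689/1304 = 4 - 8041689/1304 = -8036473/1304 ≈ -6162.9)
-√(E + H) = -√(1/7771 - 8036473/1304) = -√(-62451430379/10133384) = -13*I*√936160244644486/5066692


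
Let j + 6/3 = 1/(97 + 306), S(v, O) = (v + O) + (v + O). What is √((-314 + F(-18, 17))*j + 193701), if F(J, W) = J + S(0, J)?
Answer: √31578170429/403 ≈ 440.95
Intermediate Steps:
S(v, O) = 2*O + 2*v (S(v, O) = (O + v) + (O + v) = 2*O + 2*v)
F(J, W) = 3*J (F(J, W) = J + (2*J + 2*0) = J + (2*J + 0) = J + 2*J = 3*J)
j = -805/403 (j = -2 + 1/(97 + 306) = -2 + 1/403 = -805/403 ≈ -1.9975)
√((-314 + F(-18, 17))*j + 193701) = √((-314 + 3*(-18))*(-805/403) + 193701) = √((-314 - 54)*(-805/403) + 193701) = √(-368*(-805/403) + 193701) = √(296240/403 + 193701) = √(78357743/403) = √31578170429/403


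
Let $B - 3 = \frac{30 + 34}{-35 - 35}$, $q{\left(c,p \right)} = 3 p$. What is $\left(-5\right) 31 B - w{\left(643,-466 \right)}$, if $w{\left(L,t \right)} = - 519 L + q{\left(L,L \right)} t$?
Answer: $\frac{8626154}{7} \approx 1.2323 \cdot 10^{6}$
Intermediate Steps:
$B = \frac{73}{35}$ ($B = 3 + \frac{30 + 34}{-35 - 35} = 3 + \frac{64}{-70} = 3 + 64 \left(- \frac{1}{70}\right) = 3 - \frac{32}{35} = \frac{73}{35} \approx 2.0857$)
$w{\left(L,t \right)} = - 519 L + 3 L t$
$\left(-5\right) 31 B - w{\left(643,-466 \right)} = \left(-5\right) 31 \cdot \frac{73}{35} - 3 \cdot 643 \left(-173 - 466\right) = \left(-155\right) \frac{73}{35} - 3 \cdot 643 \left(-639\right) = - \frac{2263}{7} - -1232631 = - \frac{2263}{7} + 1232631 = \frac{8626154}{7}$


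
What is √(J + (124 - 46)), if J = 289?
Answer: √367 ≈ 19.157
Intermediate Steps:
√(J + (124 - 46)) = √(289 + (124 - 46)) = √(289 + 78) = √367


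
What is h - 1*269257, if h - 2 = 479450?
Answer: 210195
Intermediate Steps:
h = 479452 (h = 2 + 479450 = 479452)
h - 1*269257 = 479452 - 1*269257 = 479452 - 269257 = 210195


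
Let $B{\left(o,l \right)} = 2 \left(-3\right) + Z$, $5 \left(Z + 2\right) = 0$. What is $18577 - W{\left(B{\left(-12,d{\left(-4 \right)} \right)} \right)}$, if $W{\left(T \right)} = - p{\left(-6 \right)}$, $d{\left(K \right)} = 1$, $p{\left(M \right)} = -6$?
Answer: $18571$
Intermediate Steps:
$Z = -2$ ($Z = -2 + \frac{1}{5} \cdot 0 = -2 + 0 = -2$)
$B{\left(o,l \right)} = -8$ ($B{\left(o,l \right)} = 2 \left(-3\right) - 2 = -6 - 2 = -8$)
$W{\left(T \right)} = 6$ ($W{\left(T \right)} = \left(-1\right) \left(-6\right) = 6$)
$18577 - W{\left(B{\left(-12,d{\left(-4 \right)} \right)} \right)} = 18577 - 6 = 18571$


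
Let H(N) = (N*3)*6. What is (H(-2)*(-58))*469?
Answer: 979272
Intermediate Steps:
H(N) = 18*N (H(N) = (3*N)*6 = 18*N)
(H(-2)*(-58))*469 = ((18*(-2))*(-58))*469 = -36*(-58)*469 = 2088*469 = 979272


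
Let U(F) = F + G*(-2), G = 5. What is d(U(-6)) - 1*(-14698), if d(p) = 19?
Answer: 14717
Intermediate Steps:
U(F) = -10 + F (U(F) = F + 5*(-2) = F - 10 = -10 + F)
d(U(-6)) - 1*(-14698) = 19 - 1*(-14698) = 19 + 14698 = 14717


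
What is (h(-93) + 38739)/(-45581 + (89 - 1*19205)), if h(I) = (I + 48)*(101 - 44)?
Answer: -36174/64697 ≈ -0.55913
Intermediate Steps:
h(I) = 2736 + 57*I (h(I) = (48 + I)*57 = 2736 + 57*I)
(h(-93) + 38739)/(-45581 + (89 - 1*19205)) = ((2736 + 57*(-93)) + 38739)/(-45581 + (89 - 1*19205)) = ((2736 - 5301) + 38739)/(-45581 + (89 - 19205)) = (-2565 + 38739)/(-45581 - 19116) = 36174/(-64697) = 36174*(-1/64697) = -36174/64697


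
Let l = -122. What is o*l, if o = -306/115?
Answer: 37332/115 ≈ 324.63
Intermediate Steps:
o = -306/115 (o = -306*1/115 = -306/115 ≈ -2.6609)
o*l = -306/115*(-122) = 37332/115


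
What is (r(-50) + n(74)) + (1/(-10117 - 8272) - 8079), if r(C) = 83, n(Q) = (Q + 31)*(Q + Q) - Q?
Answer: 137365829/18389 ≈ 7470.0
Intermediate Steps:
n(Q) = -Q + 2*Q*(31 + Q) (n(Q) = (31 + Q)*(2*Q) - Q = 2*Q*(31 + Q) - Q = -Q + 2*Q*(31 + Q))
(r(-50) + n(74)) + (1/(-10117 - 8272) - 8079) = (83 + 74*(61 + 2*74)) + (1/(-10117 - 8272) - 8079) = (83 + 74*(61 + 148)) + (1/(-18389) - 8079) = (83 + 74*209) + (-1/18389 - 8079) = (83 + 15466) - 148564732/18389 = 15549 - 148564732/18389 = 137365829/18389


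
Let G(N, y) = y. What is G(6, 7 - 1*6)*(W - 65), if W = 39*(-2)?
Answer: -143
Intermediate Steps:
W = -78
G(6, 7 - 1*6)*(W - 65) = (7 - 1*6)*(-78 - 65) = (7 - 6)*(-143) = 1*(-143) = -143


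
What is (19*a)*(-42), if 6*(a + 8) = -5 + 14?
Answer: 5187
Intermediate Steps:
a = -13/2 (a = -8 + (-5 + 14)/6 = -8 + (1/6)*9 = -8 + 3/2 = -13/2 ≈ -6.5000)
(19*a)*(-42) = (19*(-13/2))*(-42) = -247/2*(-42) = 5187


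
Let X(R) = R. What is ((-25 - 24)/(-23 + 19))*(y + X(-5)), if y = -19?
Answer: -294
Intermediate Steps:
((-25 - 24)/(-23 + 19))*(y + X(-5)) = ((-25 - 24)/(-23 + 19))*(-19 - 5) = -49/(-4)*(-24) = -49*(-1/4)*(-24) = (49/4)*(-24) = -294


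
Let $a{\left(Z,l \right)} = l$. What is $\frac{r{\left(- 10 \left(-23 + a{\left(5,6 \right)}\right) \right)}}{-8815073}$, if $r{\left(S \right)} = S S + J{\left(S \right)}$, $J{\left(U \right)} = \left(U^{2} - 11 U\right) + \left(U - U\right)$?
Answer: $- \frac{55930}{8815073} \approx -0.0063448$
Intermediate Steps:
$J{\left(U \right)} = U^{2} - 11 U$ ($J{\left(U \right)} = \left(U^{2} - 11 U\right) + 0 = U^{2} - 11 U$)
$r{\left(S \right)} = S^{2} + S \left(-11 + S\right)$ ($r{\left(S \right)} = S S + S \left(-11 + S\right) = S^{2} + S \left(-11 + S\right)$)
$\frac{r{\left(- 10 \left(-23 + a{\left(5,6 \right)}\right) \right)}}{-8815073} = \frac{- 10 \left(-23 + 6\right) \left(-11 + 2 \left(- 10 \left(-23 + 6\right)\right)\right)}{-8815073} = \left(-10\right) \left(-17\right) \left(-11 + 2 \left(\left(-10\right) \left(-17\right)\right)\right) \left(- \frac{1}{8815073}\right) = 170 \left(-11 + 2 \cdot 170\right) \left(- \frac{1}{8815073}\right) = 170 \left(-11 + 340\right) \left(- \frac{1}{8815073}\right) = 170 \cdot 329 \left(- \frac{1}{8815073}\right) = 55930 \left(- \frac{1}{8815073}\right) = - \frac{55930}{8815073}$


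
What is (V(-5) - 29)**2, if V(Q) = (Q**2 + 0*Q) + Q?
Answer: 81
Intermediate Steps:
V(Q) = Q + Q**2 (V(Q) = (Q**2 + 0) + Q = Q**2 + Q = Q + Q**2)
(V(-5) - 29)**2 = (-5*(1 - 5) - 29)**2 = (-5*(-4) - 29)**2 = (20 - 29)**2 = (-9)**2 = 81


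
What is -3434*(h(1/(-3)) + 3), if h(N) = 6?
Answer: -30906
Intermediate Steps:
-3434*(h(1/(-3)) + 3) = -3434*(6 + 3) = -3434*9 = -30906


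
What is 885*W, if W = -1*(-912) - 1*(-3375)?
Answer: 3793995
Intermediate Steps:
W = 4287 (W = 912 + 3375 = 4287)
885*W = 885*4287 = 3793995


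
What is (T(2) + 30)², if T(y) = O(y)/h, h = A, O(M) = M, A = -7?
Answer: 43264/49 ≈ 882.94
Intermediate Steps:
h = -7
T(y) = -y/7 (T(y) = y/(-7) = y*(-⅐) = -y/7)
(T(2) + 30)² = (-⅐*2 + 30)² = (-2/7 + 30)² = (208/7)² = 43264/49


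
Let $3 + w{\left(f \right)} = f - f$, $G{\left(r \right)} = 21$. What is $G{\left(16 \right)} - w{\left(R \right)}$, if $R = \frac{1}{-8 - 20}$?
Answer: $24$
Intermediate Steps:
$R = - \frac{1}{28}$ ($R = \frac{1}{-28} = - \frac{1}{28} \approx -0.035714$)
$w{\left(f \right)} = -3$ ($w{\left(f \right)} = -3 + \left(f - f\right) = -3 + 0 = -3$)
$G{\left(16 \right)} - w{\left(R \right)} = 21 - -3 = 21 + 3 = 24$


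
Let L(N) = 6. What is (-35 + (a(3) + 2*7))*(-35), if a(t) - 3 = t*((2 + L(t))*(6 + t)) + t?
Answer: -7035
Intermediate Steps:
a(t) = 3 + t + t*(48 + 8*t) (a(t) = 3 + (t*((2 + 6)*(6 + t)) + t) = 3 + (t*(8*(6 + t)) + t) = 3 + (t*(48 + 8*t) + t) = 3 + (t + t*(48 + 8*t)) = 3 + t + t*(48 + 8*t))
(-35 + (a(3) + 2*7))*(-35) = (-35 + ((3 + 8*3**2 + 49*3) + 2*7))*(-35) = (-35 + ((3 + 8*9 + 147) + 14))*(-35) = (-35 + ((3 + 72 + 147) + 14))*(-35) = (-35 + (222 + 14))*(-35) = (-35 + 236)*(-35) = 201*(-35) = -7035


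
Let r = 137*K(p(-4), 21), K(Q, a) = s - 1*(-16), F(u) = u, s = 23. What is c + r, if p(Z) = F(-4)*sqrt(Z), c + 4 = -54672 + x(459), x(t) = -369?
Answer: -49702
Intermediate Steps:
c = -55045 (c = -4 + (-54672 - 369) = -4 - 55041 = -55045)
p(Z) = -4*sqrt(Z)
K(Q, a) = 39 (K(Q, a) = 23 - 1*(-16) = 23 + 16 = 39)
r = 5343 (r = 137*39 = 5343)
c + r = -55045 + 5343 = -49702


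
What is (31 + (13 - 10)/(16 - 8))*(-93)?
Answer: -23343/8 ≈ -2917.9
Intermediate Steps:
(31 + (13 - 10)/(16 - 8))*(-93) = (31 + 3/8)*(-93) = (251/8)*(-93) = -23343/8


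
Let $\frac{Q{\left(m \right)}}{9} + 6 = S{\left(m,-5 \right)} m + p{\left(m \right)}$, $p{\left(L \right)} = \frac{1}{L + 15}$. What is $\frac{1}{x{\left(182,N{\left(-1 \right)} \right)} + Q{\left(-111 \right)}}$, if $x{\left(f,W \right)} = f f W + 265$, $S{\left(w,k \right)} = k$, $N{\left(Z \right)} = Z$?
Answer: $- \frac{32}{893379} \approx -3.5819 \cdot 10^{-5}$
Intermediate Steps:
$x{\left(f,W \right)} = 265 + W f^{2}$ ($x{\left(f,W \right)} = f^{2} W + 265 = W f^{2} + 265 = 265 + W f^{2}$)
$p{\left(L \right)} = \frac{1}{15 + L}$
$Q{\left(m \right)} = -54 - 45 m + \frac{9}{15 + m}$ ($Q{\left(m \right)} = -54 + 9 \left(- 5 m + \frac{1}{15 + m}\right) = -54 + 9 \left(\frac{1}{15 + m} - 5 m\right) = -54 - \left(- \frac{9}{15 + m} + 45 m\right) = -54 - 45 m + \frac{9}{15 + m}$)
$\frac{1}{x{\left(182,N{\left(-1 \right)} \right)} + Q{\left(-111 \right)}} = \frac{1}{\left(265 - 182^{2}\right) + \frac{9 \left(-89 - -8991 - 5 \left(-111\right)^{2}\right)}{15 - 111}} = \frac{1}{\left(265 - 33124\right) + \frac{9 \left(-89 + 8991 - 61605\right)}{-96}} = \frac{1}{\left(265 - 33124\right) + 9 \left(- \frac{1}{96}\right) \left(-89 + 8991 - 61605\right)} = \frac{1}{-32859 + 9 \left(- \frac{1}{96}\right) \left(-52703\right)} = \frac{1}{-32859 + \frac{158109}{32}} = \frac{1}{- \frac{893379}{32}} = - \frac{32}{893379}$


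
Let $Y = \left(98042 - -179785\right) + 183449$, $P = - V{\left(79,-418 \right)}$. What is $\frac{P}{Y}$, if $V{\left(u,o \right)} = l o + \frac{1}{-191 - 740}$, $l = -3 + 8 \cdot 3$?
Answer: $\frac{8172319}{429447956} \approx 0.01903$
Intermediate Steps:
$l = 21$ ($l = -3 + 24 = 21$)
$V{\left(u,o \right)} = - \frac{1}{931} + 21 o$ ($V{\left(u,o \right)} = 21 o + \frac{1}{-191 - 740} = 21 o + \frac{1}{-931} = 21 o - \frac{1}{931} = - \frac{1}{931} + 21 o$)
$P = \frac{8172319}{931}$ ($P = - (- \frac{1}{931} + 21 \left(-418\right)) = - (- \frac{1}{931} - 8778) = \left(-1\right) \left(- \frac{8172319}{931}\right) = \frac{8172319}{931} \approx 8778.0$)
$Y = 461276$ ($Y = \left(98042 + 179785\right) + 183449 = 277827 + 183449 = 461276$)
$\frac{P}{Y} = \frac{8172319}{931 \cdot 461276} = \frac{8172319}{931} \cdot \frac{1}{461276} = \frac{8172319}{429447956}$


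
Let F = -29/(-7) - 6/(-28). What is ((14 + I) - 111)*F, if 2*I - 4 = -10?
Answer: -3050/7 ≈ -435.71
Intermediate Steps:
I = -3 (I = 2 + (1/2)*(-10) = 2 - 5 = -3)
F = 61/14 (F = -29*(-1/7) - 6*(-1/28) = 29/7 + 3/14 = 61/14 ≈ 4.3571)
((14 + I) - 111)*F = ((14 - 3) - 111)*(61/14) = (11 - 111)*(61/14) = -100*61/14 = -3050/7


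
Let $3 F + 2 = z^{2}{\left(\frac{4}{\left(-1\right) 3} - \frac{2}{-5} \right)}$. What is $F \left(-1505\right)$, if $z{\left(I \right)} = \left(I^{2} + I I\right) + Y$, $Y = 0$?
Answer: $- \frac{15776614}{30375} \approx -519.39$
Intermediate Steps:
$z{\left(I \right)} = 2 I^{2}$ ($z{\left(I \right)} = \left(I^{2} + I I\right) + 0 = \left(I^{2} + I^{2}\right) + 0 = 2 I^{2} + 0 = 2 I^{2}$)
$F = \frac{52414}{151875}$ ($F = - \frac{2}{3} + \frac{\left(2 \left(\frac{4}{\left(-1\right) 3} - \frac{2}{-5}\right)^{2}\right)^{2}}{3} = - \frac{2}{3} + \frac{\left(2 \left(\frac{4}{-3} - - \frac{2}{5}\right)^{2}\right)^{2}}{3} = - \frac{2}{3} + \frac{\left(2 \left(4 \left(- \frac{1}{3}\right) + \frac{2}{5}\right)^{2}\right)^{2}}{3} = - \frac{2}{3} + \frac{\left(2 \left(- \frac{4}{3} + \frac{2}{5}\right)^{2}\right)^{2}}{3} = - \frac{2}{3} + \frac{\left(2 \left(- \frac{14}{15}\right)^{2}\right)^{2}}{3} = - \frac{2}{3} + \frac{\left(2 \cdot \frac{196}{225}\right)^{2}}{3} = - \frac{2}{3} + \frac{\left(\frac{392}{225}\right)^{2}}{3} = - \frac{2}{3} + \frac{1}{3} \cdot \frac{153664}{50625} = - \frac{2}{3} + \frac{153664}{151875} = \frac{52414}{151875} \approx 0.34511$)
$F \left(-1505\right) = \frac{52414}{151875} \left(-1505\right) = - \frac{15776614}{30375}$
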